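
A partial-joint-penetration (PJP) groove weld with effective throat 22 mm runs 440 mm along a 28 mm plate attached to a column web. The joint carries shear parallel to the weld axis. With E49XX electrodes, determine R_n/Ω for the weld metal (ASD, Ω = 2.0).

R_n/Ω ≈ 1420 kN

E49XX → F_EXX = 490 MPa.
Effective throat (given) t_e = 22 mm.
A_we = 22 × 440 = 9680 mm².
F_nw = 0.6 F_EXX = 294 MPa.
R_n/Ω = (294 × 9680) / 2.0 × 10⁻³ = 1423 kN.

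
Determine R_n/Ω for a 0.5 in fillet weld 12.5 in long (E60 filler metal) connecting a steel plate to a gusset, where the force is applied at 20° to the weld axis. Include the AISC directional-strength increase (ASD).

R_n/Ω ≈ 87.5 kips

E60XX → F_EXX = 60 ksi.
t_e = 0.707 × 0.5 = 0.3535 in; A_we = 0.3535 × 12.5 = 4.419 in².
Directional factor: 1.0 + 0.5 sin^1.5(20°) = 1.1.
F_nw = 0.6 × 60 × 1.1 = 39.6 ksi.
R_n/Ω = (39.6 × 4.419) / 2.0 = 87.49 kips.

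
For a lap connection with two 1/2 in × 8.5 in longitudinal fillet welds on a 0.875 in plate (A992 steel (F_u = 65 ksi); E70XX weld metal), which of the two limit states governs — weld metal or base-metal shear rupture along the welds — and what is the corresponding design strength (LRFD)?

E70XX → F_EXX = 70 ksi.
t_e = 0.707 × 0.5 = 0.3535 in; L = 17 in.
Weld metal: φR_n = 0.75 × 0.6 × 70 × 0.3535 × 17 = 189.3 kip.
Base metal (shear rupture): φR_n = 0.75 × 0.6 × 65 × 0.875 × 17 = 435.1 kip.
Governing: weld metal.

φR_n ≈ 189 kip (weld metal governs)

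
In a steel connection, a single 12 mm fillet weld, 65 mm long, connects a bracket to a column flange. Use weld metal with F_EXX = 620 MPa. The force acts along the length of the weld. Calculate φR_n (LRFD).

φR_n ≈ 154 kN

Effective throat t_e = 0.707 × 12 = 8.484 mm.
Total length L = 65 mm; A_we = 8.484 × 65 = 551.5 mm².
F_nw = 0.6 F_EXX = 0.6 × 620 = 372 MPa.
φR_n = 0.75 × 372 × 551.5 × 10⁻³ = 153.9 kN.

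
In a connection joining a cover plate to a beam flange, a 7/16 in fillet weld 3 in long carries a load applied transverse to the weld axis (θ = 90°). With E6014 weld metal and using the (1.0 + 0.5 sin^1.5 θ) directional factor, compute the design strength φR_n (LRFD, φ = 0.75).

E60XX → F_EXX = 60 ksi.
t_e = 0.707 × 0.4375 = 0.3093 in; A_we = 0.3093 × 3 = 0.9279 in².
Directional factor: 1.0 + 0.5 sin^1.5(90°) = 1.5.
F_nw = 0.6 × 60 × 1.5 = 54 ksi.
φR_n = 0.75 × 54 × 0.9279 = 37.58 kip.

φR_n ≈ 37.6 kip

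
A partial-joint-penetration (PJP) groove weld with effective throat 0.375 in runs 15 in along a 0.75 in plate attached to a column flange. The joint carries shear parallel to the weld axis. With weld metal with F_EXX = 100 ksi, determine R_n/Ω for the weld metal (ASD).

Effective throat (given) t_e = 0.375 in.
A_we = 0.375 × 15 = 5.625 in².
F_nw = 0.6 F_EXX = 60 ksi.
R_n/Ω = (60 × 5.625) / 2.0 = 168.8 kips.

R_n/Ω ≈ 169 kips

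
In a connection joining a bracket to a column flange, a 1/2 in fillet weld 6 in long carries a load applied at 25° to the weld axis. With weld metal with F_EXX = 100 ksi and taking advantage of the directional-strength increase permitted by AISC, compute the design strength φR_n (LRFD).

φR_n ≈ 109 kip

t_e = 0.707 × 0.5 = 0.3535 in; A_we = 0.3535 × 6 = 2.121 in².
Directional factor: 1.0 + 0.5 sin^1.5(25°) = 1.137.
F_nw = 0.6 × 100 × 1.137 = 68.24 ksi.
φR_n = 0.75 × 68.24 × 2.121 = 108.6 kip.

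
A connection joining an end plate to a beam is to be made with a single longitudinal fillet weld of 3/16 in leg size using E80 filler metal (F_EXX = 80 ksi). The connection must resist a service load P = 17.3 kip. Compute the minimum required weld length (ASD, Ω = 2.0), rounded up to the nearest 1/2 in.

Throat t_e = 0.707 × 0.1875 = 0.1326 in.
r_n/Ω = (0.6 × 80 × 0.1326) / 2.0 = 3.181 kip/in.
L_req = P / (r_n/Ω) = 17.3 / 3.181 = 5.438 in total.
Round up → use L = 5.5 in.

L = 5.5 in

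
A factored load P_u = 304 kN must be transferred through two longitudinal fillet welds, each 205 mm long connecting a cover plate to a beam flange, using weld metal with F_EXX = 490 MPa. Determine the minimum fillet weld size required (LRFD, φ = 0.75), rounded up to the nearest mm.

Total weld length L = 410 mm.
Required throat t_e = P_u / (φ × 0.6 F_EXX × L) = 304 / (0.75 × 0.6 × 490 × 410 × 10⁻³) = 3.363 mm.
Required leg w = t_e / 0.707 = 4.756 mm → use 5 mm.

w = 5 mm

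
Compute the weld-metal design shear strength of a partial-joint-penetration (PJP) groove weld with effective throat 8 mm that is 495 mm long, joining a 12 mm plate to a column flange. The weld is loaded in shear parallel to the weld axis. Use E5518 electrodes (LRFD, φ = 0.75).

φR_n ≈ 980 kN

E55XX → F_EXX = 550 MPa.
Effective throat (given) t_e = 8 mm.
A_we = 8 × 495 = 3960 mm².
F_nw = 0.6 F_EXX = 330 MPa.
φR_n = 0.75 × 330 × 3960 × 10⁻³ = 980.1 kN.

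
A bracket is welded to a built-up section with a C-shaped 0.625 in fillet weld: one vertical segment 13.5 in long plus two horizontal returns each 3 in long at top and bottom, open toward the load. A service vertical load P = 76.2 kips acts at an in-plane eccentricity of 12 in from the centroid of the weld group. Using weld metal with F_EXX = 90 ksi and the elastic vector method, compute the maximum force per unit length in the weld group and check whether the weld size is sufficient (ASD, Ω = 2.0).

Total weld length L_w = 19.5 in. Treat welds as unit-width lines.
Centroid: x̄ = 2×3×1.5 / 19.5 = 0.4615 in from the vertical weld.
Polar moment about centroid: J = I_x + I_y = [13.5³/12 + 2×3×6.75²] + [13.5×0.4615² + 2(3³/12 + 3×1.038²)] = 492.3 in³.
Direct shear f_v = P/L_w = 76.2 / 19.5 = 3.908 kip/in (vertical).
Torsion M = P·e = 76.2 × 12 = 914.4 kip·in.
Critical point at (x, y) = (2.538, 6.75) from centroid. f_tx = M·y/J = 12.54 kip/in; f_ty = M·x/J = 4.715 kip/in.
Resultant f_max = √[f_tx² + (f_v + f_ty)²] = √[12.54² + (3.908 + 4.715)²] = 15.22 kip/in.
Capacity per unit length: r_n/Ω = (1/2.0) × 0.6 × 90 × (0.707 × 0.625) = 11.93 kip/in.
15.22 > 11.93 → NOT adequate.

f_max ≈ 15.2 kip/in; NOT adequate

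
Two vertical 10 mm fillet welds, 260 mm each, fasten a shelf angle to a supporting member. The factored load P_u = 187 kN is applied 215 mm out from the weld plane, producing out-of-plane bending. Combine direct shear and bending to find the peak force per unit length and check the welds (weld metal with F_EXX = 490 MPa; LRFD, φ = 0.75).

L_w = 2 × 260 = 520 mm; section modulus (unit throat) S = 2 × L²/6 = 22530 mm².
Direct shear f_v = P/L_w = 187×10³/520 = 359.6 N/mm.
Moment M = P × e = 187×10³ × 215 = 40205000 N·mm; bending f_b = M/S = 1784 N/mm.
f_max = √(f_v² + f_b²) = √(359.6² + 1784²) = 1820 N/mm.
φr_n = 0.75 × 0.6 × 490 × (0.707 × 10) = 1559 N/mm → NOT adequate.

f_max ≈ 1820 N/mm; NOT adequate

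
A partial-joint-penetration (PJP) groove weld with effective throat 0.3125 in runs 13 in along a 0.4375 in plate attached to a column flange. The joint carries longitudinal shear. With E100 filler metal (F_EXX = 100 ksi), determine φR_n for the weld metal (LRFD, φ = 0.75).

φR_n ≈ 183 kip

Effective throat (given) t_e = 0.3125 in.
A_we = 0.3125 × 13 = 4.062 in².
F_nw = 0.6 F_EXX = 60 ksi.
φR_n = 0.75 × 60 × 4.062 = 182.8 kip.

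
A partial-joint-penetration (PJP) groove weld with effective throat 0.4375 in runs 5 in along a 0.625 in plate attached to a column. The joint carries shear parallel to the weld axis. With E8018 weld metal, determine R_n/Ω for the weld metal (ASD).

R_n/Ω ≈ 52.5 kip

E80XX → F_EXX = 80 ksi.
Effective throat (given) t_e = 0.4375 in.
A_we = 0.4375 × 5 = 2.188 in².
F_nw = 0.6 F_EXX = 48 ksi.
R_n/Ω = (48 × 2.188) / 2.0 = 52.5 kip.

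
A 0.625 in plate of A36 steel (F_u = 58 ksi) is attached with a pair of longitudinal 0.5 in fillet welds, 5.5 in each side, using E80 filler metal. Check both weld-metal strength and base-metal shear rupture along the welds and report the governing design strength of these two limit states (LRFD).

φR_n ≈ 140 kips (weld metal governs)

E80XX → F_EXX = 80 ksi.
t_e = 0.707 × 0.5 = 0.3535 in; L = 11 in.
Weld metal: φR_n = 0.75 × 0.6 × 80 × 0.3535 × 11 = 140 kips.
Base metal (shear rupture): φR_n = 0.75 × 0.6 × 58 × 0.625 × 11 = 179.4 kips.
Governing: weld metal.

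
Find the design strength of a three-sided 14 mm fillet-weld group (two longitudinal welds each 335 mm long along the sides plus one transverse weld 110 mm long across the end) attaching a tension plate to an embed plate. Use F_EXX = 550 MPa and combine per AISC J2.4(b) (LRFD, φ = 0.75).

t_e = 0.707 × 14 = 9.898 mm.
R_nwl = 0.6 × 550 × 9.898 × 670 × 10⁻³ = 2188 kN (longitudinal, 2 welds).
R_nwt = 0.6 × 550 × 9.898 × 110 × 10⁻³ = 359.3 kN (transverse, base value).
(i) R_nwl + R_nwt = 2548 kN; (ii) 0.85 R_nwl + 1.5 R_nwt = 2399 kN.
R_n = max = 2548 kN [governs: (i)]; φR_n = 1911 kN.

φR_n ≈ 1910 kN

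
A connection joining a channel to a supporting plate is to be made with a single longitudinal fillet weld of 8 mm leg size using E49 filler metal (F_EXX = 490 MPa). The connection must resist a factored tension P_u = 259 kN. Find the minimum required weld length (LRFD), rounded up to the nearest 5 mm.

L = 210 mm

Throat t_e = 0.707 × 8 = 5.656 mm.
φr_n = 0.75 × 0.6 × 490 × 5.656 × 10⁻³ = 1.247 kN/mm.
L_req = P_u / φr_n = 259 / 1.247 = 207.7 mm total.
Round up → use L = 210 mm.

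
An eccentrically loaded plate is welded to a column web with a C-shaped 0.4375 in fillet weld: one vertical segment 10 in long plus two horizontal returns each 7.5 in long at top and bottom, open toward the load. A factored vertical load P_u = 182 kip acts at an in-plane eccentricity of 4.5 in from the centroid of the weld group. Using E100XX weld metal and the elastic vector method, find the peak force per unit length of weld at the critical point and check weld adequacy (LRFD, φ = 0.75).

f_max ≈ 15.8 kip/in; NOT adequate

E100XX → F_EXX = 100 ksi.
Total weld length L_w = 25 in. Treat welds as unit-width lines.
Centroid: x̄ = 2×7.5×3.75 / 25 = 2.25 in from the vertical weld.
Polar moment about centroid: J = I_x + I_y = [10³/12 + 2×7.5×5²] + [10×2.25² + 2(7.5³/12 + 7.5×1.5²)] = 613 in³.
Direct shear f_v = P/L_w = 182 / 25 = 7.28 kip/in (vertical).
Torsion M = P·e = 182 × 4.5 = 819 kip·in.
Critical point at (x, y) = (5.25, 5) from centroid. f_tx = M·y/J = 6.68 kip/in; f_ty = M·x/J = 7.014 kip/in.
Resultant f_max = √[f_tx² + (f_v + f_ty)²] = √[6.68² + (7.28 + 7.014)²] = 15.78 kip/in.
Capacity per unit length: φr_n = 0.75 × 0.6 × 100 × (0.707 × 0.4375) = 13.92 kip/in.
15.78 > 13.92 → NOT adequate.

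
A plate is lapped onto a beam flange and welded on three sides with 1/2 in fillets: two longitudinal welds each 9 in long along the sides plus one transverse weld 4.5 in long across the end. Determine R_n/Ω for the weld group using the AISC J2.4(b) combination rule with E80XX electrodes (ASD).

E80XX → F_EXX = 80 ksi.
t_e = 0.707 × 0.5 = 0.3535 in.
R_nwl = 0.6 × 80 × 0.3535 × 18 = 305.4 kip (longitudinal, 2 welds).
R_nwt = 0.6 × 80 × 0.3535 × 4.5 = 76.36 kip (transverse, base value).
(i) R_nwl + R_nwt = 381.8 kip; (ii) 0.85 R_nwl + 1.5 R_nwt = 374.1 kip.
R_n = max = 381.8 kip [governs: (i)]; R_n/Ω = 190.9 kip.

R_n/Ω ≈ 191 kip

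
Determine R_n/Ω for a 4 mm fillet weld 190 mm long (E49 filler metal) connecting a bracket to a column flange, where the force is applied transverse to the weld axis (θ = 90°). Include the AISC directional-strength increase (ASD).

R_n/Ω ≈ 118 kN

E49XX → F_EXX = 490 MPa.
t_e = 0.707 × 4 = 2.828 mm; A_we = 2.828 × 190 = 537.3 mm².
Directional factor: 1.0 + 0.5 sin^1.5(90°) = 1.5.
F_nw = 0.6 × 490 × 1.5 = 441 MPa.
R_n/Ω = (441 × 537.3) / 2.0 × 10⁻³ = 118.5 kN.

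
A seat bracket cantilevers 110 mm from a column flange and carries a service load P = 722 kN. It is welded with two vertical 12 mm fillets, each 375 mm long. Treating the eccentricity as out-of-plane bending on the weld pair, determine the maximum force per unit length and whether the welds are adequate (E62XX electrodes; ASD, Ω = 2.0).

f_max ≈ 1950 N/mm; NOT adequate

E62XX → F_EXX = 620 MPa.
L_w = 2 × 375 = 750 mm; section modulus (unit throat) S = 2 × L²/6 = 46880 mm².
Direct shear f_v = P/L_w = 722×10³/750 = 962.7 N/mm.
Moment M = P × e = 722×10³ × 110 = 79420000 N·mm; bending f_b = M/S = 1694 N/mm.
f_max = √(f_v² + f_b²) = √(962.7² + 1694²) = 1949 N/mm.
r_n/Ω = (1/2.0) × 0.6 × 620 × (0.707 × 12) = 1578 N/mm → NOT adequate.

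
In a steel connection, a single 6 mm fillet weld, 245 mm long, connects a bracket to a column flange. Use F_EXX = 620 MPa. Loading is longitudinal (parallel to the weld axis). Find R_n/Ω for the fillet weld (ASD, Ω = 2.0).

R_n/Ω ≈ 193 kN

Effective throat t_e = 0.707 × 6 = 4.242 mm.
Total length L = 245 mm; A_we = 4.242 × 245 = 1039 mm².
F_nw = 0.6 F_EXX = 0.6 × 620 = 372 MPa.
R_n = 372 × 1039 × 10⁻³ = 386.6 kN; R_n/Ω = 386.6/2.0 = 193.3 kN.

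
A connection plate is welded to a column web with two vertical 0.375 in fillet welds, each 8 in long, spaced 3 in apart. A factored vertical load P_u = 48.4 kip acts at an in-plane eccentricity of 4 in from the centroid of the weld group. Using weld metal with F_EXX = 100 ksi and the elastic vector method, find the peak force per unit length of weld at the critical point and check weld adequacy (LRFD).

Total weld length L_w = 16 in. Treat welds as unit-width lines.
Polar moment about centroid: J = 2[d³/12 + d(b/2)²] = 2[8³/12 + 8×1.5²] = 121.3 in³.
Direct shear f_v = P/L_w = 48.4 / 16 = 3.025 kip/in (vertical).
Torsion M = P·e = 48.4 × 4 = 193.6 kip·in.
Critical point at (x, y) = (1.5, 4) from centroid. f_tx = M·y/J = 6.382 kip/in; f_ty = M·x/J = 2.393 kip/in.
Resultant f_max = √[f_tx² + (f_v + f_ty)²] = √[6.382² + (3.025 + 2.393)²] = 8.372 kip/in.
Capacity per unit length: φr_n = 0.75 × 0.6 × 100 × (0.707 × 0.375) = 11.93 kip/in.
8.372 ≤ 11.93 → adequate.

f_max ≈ 8.37 kip/in; adequate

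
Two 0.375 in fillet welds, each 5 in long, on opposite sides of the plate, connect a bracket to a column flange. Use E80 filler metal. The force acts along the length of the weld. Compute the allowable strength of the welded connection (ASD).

E80XX → F_EXX = 80 ksi.
Effective throat t_e = 0.707 × 0.375 = 0.2651 in.
Total length L = 10 in; A_we = 0.2651 × 10 = 2.651 in².
F_nw = 0.6 F_EXX = 0.6 × 80 = 48 ksi.
R_n = 48 × 2.651 = 127.3 kip; R_n/Ω = 127.3/2.0 = 63.63 kip.

R_n/Ω ≈ 63.6 kip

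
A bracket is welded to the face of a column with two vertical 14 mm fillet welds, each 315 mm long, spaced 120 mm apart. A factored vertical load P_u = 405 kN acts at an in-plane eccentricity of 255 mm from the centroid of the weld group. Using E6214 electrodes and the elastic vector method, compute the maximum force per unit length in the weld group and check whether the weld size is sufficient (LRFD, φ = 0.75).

f_max ≈ 2630 N/mm; adequate

E62XX → F_EXX = 620 MPa.
Total weld length L_w = 630 mm. Treat welds as unit-width lines.
Polar moment about centroid: J = 2[d³/12 + d(b/2)²] = 2[315³/12 + 315×60²] = 7477000 mm³.
Direct shear f_v = P/L_w = 405×10³ / 630 = 642.9 N/mm (vertical).
Torsion M = P·e = 405×10³ × 255 = 103280000 N·mm.
Critical point at (x, y) = (60, 157.5) from centroid. f_tx = M·y/J = 2175 N/mm; f_ty = M·x/J = 828.7 N/mm.
Resultant f_max = √[f_tx² + (f_v + f_ty)²] = √[2175² + (642.9 + 828.7)²] = 2626 N/mm.
Capacity per unit length: φr_n = 0.75 × 0.6 × 620 × (0.707 × 14) = 2762 N/mm.
2626 ≤ 2762 → adequate.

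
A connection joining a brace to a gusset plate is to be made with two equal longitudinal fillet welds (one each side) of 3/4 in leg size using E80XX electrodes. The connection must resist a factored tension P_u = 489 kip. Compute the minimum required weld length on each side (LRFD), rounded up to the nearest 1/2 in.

E80XX → F_EXX = 80 ksi.
Throat t_e = 0.707 × 0.75 = 0.5302 in.
φr_n = 0.75 × 0.6 × 80 × 0.5302 = 19.09 kip/in.
L_req = P_u / φr_n = 489 / 19.09 = 25.62 in total.
Per side: 25.62 / 2 = 12.81 in.
Round up → use L = 13 in on each side.

L = 13 in on each side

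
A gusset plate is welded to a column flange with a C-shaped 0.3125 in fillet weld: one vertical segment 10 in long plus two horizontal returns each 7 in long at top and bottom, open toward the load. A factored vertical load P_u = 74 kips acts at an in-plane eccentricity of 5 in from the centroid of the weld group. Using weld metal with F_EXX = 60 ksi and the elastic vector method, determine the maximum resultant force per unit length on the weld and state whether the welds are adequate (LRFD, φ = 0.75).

Total weld length L_w = 24 in. Treat welds as unit-width lines.
Centroid: x̄ = 2×7×3.5 / 24 = 2.042 in from the vertical weld.
Polar moment about centroid: J = I_x + I_y = [10³/12 + 2×7×5²] + [10×2.042² + 2(7³/12 + 7×1.458²)] = 562 in³.
Direct shear f_v = P/L_w = 74 / 24 = 3.083 kip/in (vertical).
Torsion M = P·e = 74 × 5 = 370 kip·in.
Critical point at (x, y) = (4.958, 5) from centroid. f_tx = M·y/J = 3.292 kip/in; f_ty = M·x/J = 3.265 kip/in.
Resultant f_max = √[f_tx² + (f_v + f_ty)²] = √[3.292² + (3.083 + 3.265)²] = 7.151 kip/in.
Capacity per unit length: φr_n = 0.75 × 0.6 × 60 × (0.707 × 0.3125) = 5.965 kip/in.
7.151 > 5.965 → NOT adequate.

f_max ≈ 7.15 kip/in; NOT adequate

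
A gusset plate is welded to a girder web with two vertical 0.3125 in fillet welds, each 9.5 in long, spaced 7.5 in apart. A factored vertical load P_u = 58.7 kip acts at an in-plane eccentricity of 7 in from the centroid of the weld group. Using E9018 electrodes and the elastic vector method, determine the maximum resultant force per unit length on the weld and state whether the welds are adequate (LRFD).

E90XX → F_EXX = 90 ksi.
Total weld length L_w = 19 in. Treat welds as unit-width lines.
Polar moment about centroid: J = 2[d³/12 + d(b/2)²] = 2[9.5³/12 + 9.5×3.75²] = 410.1 in³.
Direct shear f_v = P/L_w = 58.7 / 19 = 3.089 kip/in (vertical).
Torsion M = P·e = 58.7 × 7 = 410.9 kip·in.
Critical point at (x, y) = (3.75, 4.75) from centroid. f_tx = M·y/J = 4.759 kip/in; f_ty = M·x/J = 3.757 kip/in.
Resultant f_max = √[f_tx² + (f_v + f_ty)²] = √[4.759² + (3.089 + 3.757)²] = 8.339 kip/in.
Capacity per unit length: φr_n = 0.75 × 0.6 × 90 × (0.707 × 0.3125) = 8.948 kip/in.
8.339 ≤ 8.948 → adequate.

f_max ≈ 8.34 kip/in; adequate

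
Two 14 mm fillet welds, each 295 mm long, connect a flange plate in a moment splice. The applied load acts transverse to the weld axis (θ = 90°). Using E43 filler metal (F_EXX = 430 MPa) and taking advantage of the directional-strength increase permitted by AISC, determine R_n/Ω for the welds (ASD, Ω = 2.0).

R_n/Ω ≈ 1130 kN

t_e = 0.707 × 14 = 9.898 mm; A_we = 9.898 × 590 = 5840 mm².
Directional factor: 1.0 + 0.5 sin^1.5(90°) = 1.5.
F_nw = 0.6 × 430 × 1.5 = 387 MPa.
R_n/Ω = (387 × 5840) / 2.0 × 10⁻³ = 1130 kN.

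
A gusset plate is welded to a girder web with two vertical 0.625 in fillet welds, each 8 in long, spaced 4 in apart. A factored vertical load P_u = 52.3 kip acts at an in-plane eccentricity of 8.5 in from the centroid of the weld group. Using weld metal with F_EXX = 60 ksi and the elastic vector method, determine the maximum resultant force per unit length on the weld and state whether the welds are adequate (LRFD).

f_max ≈ 15.1 kip/in; NOT adequate

Total weld length L_w = 16 in. Treat welds as unit-width lines.
Polar moment about centroid: J = 2[d³/12 + d(b/2)²] = 2[8³/12 + 8×2²] = 149.3 in³.
Direct shear f_v = P/L_w = 52.3 / 16 = 3.269 kip/in (vertical).
Torsion M = P·e = 52.3 × 8.5 = 444.55 kip·in.
Critical point at (x, y) = (2, 4) from centroid. f_tx = M·y/J = 11.91 kip/in; f_ty = M·x/J = 5.954 kip/in.
Resultant f_max = √[f_tx² + (f_v + f_ty)²] = √[11.91² + (3.269 + 5.954)²] = 15.06 kip/in.
Capacity per unit length: φr_n = 0.75 × 0.6 × 60 × (0.707 × 0.625) = 11.93 kip/in.
15.06 > 11.93 → NOT adequate.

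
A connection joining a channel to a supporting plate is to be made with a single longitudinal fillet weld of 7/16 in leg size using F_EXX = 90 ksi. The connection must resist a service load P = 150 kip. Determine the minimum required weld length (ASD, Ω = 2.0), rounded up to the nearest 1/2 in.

L = 18 in

Throat t_e = 0.707 × 0.4375 = 0.3093 in.
r_n/Ω = (0.6 × 90 × 0.3093) / 2.0 = 8.351 kip/in.
L_req = P / (r_n/Ω) = 150 / 8.351 = 17.96 in total.
Round up → use L = 18 in.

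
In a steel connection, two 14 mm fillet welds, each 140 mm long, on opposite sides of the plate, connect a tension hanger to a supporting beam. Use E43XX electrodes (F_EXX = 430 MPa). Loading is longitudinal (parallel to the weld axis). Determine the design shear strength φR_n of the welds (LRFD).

Effective throat t_e = 0.707 × 14 = 9.898 mm.
Total length L = 280 mm; A_we = 9.898 × 280 = 2771 mm².
F_nw = 0.6 F_EXX = 0.6 × 430 = 258 MPa.
φR_n = 0.75 × 258 × 2771 × 10⁻³ = 536.3 kN.

φR_n ≈ 536 kN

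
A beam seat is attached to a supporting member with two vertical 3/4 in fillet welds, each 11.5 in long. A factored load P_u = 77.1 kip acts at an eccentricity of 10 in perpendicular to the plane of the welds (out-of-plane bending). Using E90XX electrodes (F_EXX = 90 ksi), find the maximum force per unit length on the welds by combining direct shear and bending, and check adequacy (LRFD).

f_max ≈ 17.8 kip/in; adequate

L_w = 2 × 11.5 = 23 in; section modulus (unit throat) S = 2 × L²/6 = 44.08 in².
Direct shear f_v = P/L_w = 77.1/23 = 3.352 kip/in.
Moment M = P × e = 77.1 × 10 = 771 kip·in; bending f_b = M/S = 17.49 kip/in.
f_max = √(f_v² + f_b²) = √(3.352² + 17.49²) = 17.81 kip/in.
φr_n = 0.75 × 0.6 × 90 × (0.707 × 0.75) = 21.48 kip/in → adequate.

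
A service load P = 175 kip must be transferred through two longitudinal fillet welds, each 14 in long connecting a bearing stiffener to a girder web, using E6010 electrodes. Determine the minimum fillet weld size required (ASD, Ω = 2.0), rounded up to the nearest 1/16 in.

w = 1/2 in

E60XX → F_EXX = 60 ksi.
Total weld length L = 28 in.
Required throat t_e = P × Ω / (0.6 F_EXX × L) = 175 × 2.0 / (0.6 × 60 × 28) = 0.3472 in.
Required leg w = t_e / 0.707 = 0.4911 in → use 1/2 in.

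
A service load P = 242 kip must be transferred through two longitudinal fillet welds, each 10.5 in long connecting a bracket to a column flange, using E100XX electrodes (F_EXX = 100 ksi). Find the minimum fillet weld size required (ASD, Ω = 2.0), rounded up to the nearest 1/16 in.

Total weld length L = 21 in.
Required throat t_e = P × Ω / (0.6 F_EXX × L) = 242 × 2.0 / (0.6 × 100 × 21) = 0.3841 in.
Required leg w = t_e / 0.707 = 0.5433 in → use 9/16 in.

w = 9/16 in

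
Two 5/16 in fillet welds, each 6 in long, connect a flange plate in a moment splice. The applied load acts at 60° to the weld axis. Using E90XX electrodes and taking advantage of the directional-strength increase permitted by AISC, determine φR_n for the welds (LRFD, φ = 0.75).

φR_n ≈ 151 kip

E90XX → F_EXX = 90 ksi.
t_e = 0.707 × 0.3125 = 0.2209 in; A_we = 0.2209 × 12 = 2.651 in².
Directional factor: 1.0 + 0.5 sin^1.5(60°) = 1.403.
F_nw = 0.6 × 90 × 1.403 = 75.76 ksi.
φR_n = 0.75 × 75.76 × 2.651 = 150.6 kip.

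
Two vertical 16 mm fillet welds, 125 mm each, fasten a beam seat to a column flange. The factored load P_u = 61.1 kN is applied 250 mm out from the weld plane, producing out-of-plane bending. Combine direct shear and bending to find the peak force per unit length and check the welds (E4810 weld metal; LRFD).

f_max ≈ 2940 N/mm; NOT adequate

E48XX → F_EXX = 480 MPa.
L_w = 2 × 125 = 250 mm; section modulus (unit throat) S = 2 × L²/6 = 5208 mm².
Direct shear f_v = P/L_w = 61.1×10³/250 = 244.4 N/mm.
Moment M = P × e = 61.1×10³ × 250 = 15275000 N·mm; bending f_b = M/S = 2933 N/mm.
f_max = √(f_v² + f_b²) = √(244.4² + 2933²) = 2943 N/mm.
φr_n = 0.75 × 0.6 × 480 × (0.707 × 16) = 2443 N/mm → NOT adequate.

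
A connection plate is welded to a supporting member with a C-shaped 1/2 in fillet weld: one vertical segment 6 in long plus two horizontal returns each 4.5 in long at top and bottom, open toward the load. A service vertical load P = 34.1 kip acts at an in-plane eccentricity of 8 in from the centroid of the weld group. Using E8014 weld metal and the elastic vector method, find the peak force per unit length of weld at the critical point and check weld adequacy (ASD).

E80XX → F_EXX = 80 ksi.
Total weld length L_w = 15 in. Treat welds as unit-width lines.
Centroid: x̄ = 2×4.5×2.25 / 15 = 1.35 in from the vertical weld.
Polar moment about centroid: J = I_x + I_y = [6³/12 + 2×4.5×3²] + [6×1.35² + 2(4.5³/12 + 4.5×0.9²)] = 132.4 in³.
Direct shear f_v = P/L_w = 34.1 / 15 = 2.273 kip/in (vertical).
Torsion M = P·e = 34.1 × 8 = 272.8 kip·in.
Critical point at (x, y) = (3.15, 3) from centroid. f_tx = M·y/J = 6.181 kip/in; f_ty = M·x/J = 6.49 kip/in.
Resultant f_max = √[f_tx² + (f_v + f_ty)²] = √[6.181² + (2.273 + 6.49)²] = 10.72 kip/in.
Capacity per unit length: r_n/Ω = (1/2.0) × 0.6 × 80 × (0.707 × 0.5) = 8.484 kip/in.
10.72 > 8.484 → NOT adequate.

f_max ≈ 10.7 kip/in; NOT adequate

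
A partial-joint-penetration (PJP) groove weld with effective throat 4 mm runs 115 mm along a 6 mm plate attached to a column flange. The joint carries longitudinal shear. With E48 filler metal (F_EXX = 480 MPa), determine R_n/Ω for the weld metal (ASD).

Effective throat (given) t_e = 4 mm.
A_we = 4 × 115 = 460 mm².
F_nw = 0.6 F_EXX = 288 MPa.
R_n/Ω = (288 × 460) / 2.0 × 10⁻³ = 66.24 kN.

R_n/Ω ≈ 66.2 kN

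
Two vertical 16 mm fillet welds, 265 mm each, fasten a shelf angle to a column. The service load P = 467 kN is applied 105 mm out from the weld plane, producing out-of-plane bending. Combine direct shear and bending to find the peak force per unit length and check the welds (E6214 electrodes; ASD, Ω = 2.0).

E62XX → F_EXX = 620 MPa.
L_w = 2 × 265 = 530 mm; section modulus (unit throat) S = 2 × L²/6 = 23410 mm².
Direct shear f_v = P/L_w = 467×10³/530 = 881.1 N/mm.
Moment M = P × e = 467×10³ × 105 = 49035000 N·mm; bending f_b = M/S = 2095 N/mm.
f_max = √(f_v² + f_b²) = √(881.1² + 2095²) = 2273 N/mm.
r_n/Ω = (1/2.0) × 0.6 × 620 × (0.707 × 16) = 2104 N/mm → NOT adequate.

f_max ≈ 2270 N/mm; NOT adequate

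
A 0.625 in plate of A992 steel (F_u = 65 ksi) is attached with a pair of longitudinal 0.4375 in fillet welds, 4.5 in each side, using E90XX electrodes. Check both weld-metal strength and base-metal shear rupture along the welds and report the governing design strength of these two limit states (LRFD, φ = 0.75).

φR_n ≈ 113 kip (weld metal governs)

E90XX → F_EXX = 90 ksi.
t_e = 0.707 × 0.4375 = 0.3093 in; L = 9 in.
Weld metal: φR_n = 0.75 × 0.6 × 90 × 0.3093 × 9 = 112.7 kip.
Base metal (shear rupture): φR_n = 0.75 × 0.6 × 65 × 0.625 × 9 = 164.5 kip.
Governing: weld metal.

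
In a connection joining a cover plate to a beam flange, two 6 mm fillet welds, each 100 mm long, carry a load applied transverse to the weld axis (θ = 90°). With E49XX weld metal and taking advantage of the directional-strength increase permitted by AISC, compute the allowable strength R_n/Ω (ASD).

R_n/Ω ≈ 187 kN

E49XX → F_EXX = 490 MPa.
t_e = 0.707 × 6 = 4.242 mm; A_we = 4.242 × 200 = 848.4 mm².
Directional factor: 1.0 + 0.5 sin^1.5(90°) = 1.5.
F_nw = 0.6 × 490 × 1.5 = 441 MPa.
R_n/Ω = (441 × 848.4) / 2.0 × 10⁻³ = 187.1 kN.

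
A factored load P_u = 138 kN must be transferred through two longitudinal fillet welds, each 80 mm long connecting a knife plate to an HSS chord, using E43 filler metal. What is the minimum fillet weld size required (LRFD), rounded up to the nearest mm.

E43XX → F_EXX = 430 MPa.
Total weld length L = 160 mm.
Required throat t_e = P_u / (φ × 0.6 F_EXX × L) = 138 / (0.75 × 0.6 × 430 × 160 × 10⁻³) = 4.457 mm.
Required leg w = t_e / 0.707 = 6.305 mm → use 7 mm.

w = 7 mm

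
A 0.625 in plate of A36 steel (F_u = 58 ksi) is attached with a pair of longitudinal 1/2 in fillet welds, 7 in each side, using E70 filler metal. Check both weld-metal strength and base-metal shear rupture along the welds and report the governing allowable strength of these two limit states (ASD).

E70XX → F_EXX = 70 ksi.
t_e = 0.707 × 0.5 = 0.3535 in; L = 14 in.
Weld metal: R_n/Ω = (1/2.0) × 0.6 × 70 × 0.3535 × 14 = 103.9 kip.
Base metal (shear rupture): R_n/Ω = (1/2.0) × 0.6 × 58 × 0.625 × 14 = 152.2 kip.
Governing: weld metal.

R_n/Ω ≈ 104 kip (weld metal governs)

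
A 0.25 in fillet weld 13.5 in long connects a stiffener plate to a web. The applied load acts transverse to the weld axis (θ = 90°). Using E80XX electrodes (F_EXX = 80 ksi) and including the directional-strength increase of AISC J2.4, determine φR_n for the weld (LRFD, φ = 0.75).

t_e = 0.707 × 0.25 = 0.1767 in; A_we = 0.1767 × 13.5 = 2.386 in².
Directional factor: 1.0 + 0.5 sin^1.5(90°) = 1.5.
F_nw = 0.6 × 80 × 1.5 = 72 ksi.
φR_n = 0.75 × 72 × 2.386 = 128.9 kip.

φR_n ≈ 129 kip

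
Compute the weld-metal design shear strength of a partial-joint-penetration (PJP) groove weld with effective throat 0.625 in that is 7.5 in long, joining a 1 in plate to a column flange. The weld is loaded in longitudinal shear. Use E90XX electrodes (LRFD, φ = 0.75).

φR_n ≈ 190 kips

E90XX → F_EXX = 90 ksi.
Effective throat (given) t_e = 0.625 in.
A_we = 0.625 × 7.5 = 4.688 in².
F_nw = 0.6 F_EXX = 54 ksi.
φR_n = 0.75 × 54 × 4.688 = 189.8 kips.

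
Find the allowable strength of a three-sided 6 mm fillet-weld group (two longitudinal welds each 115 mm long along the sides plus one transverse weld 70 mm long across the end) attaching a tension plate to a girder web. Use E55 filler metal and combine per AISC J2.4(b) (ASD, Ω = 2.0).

E55XX → F_EXX = 550 MPa.
t_e = 0.707 × 6 = 4.242 mm.
R_nwl = 0.6 × 550 × 4.242 × 230 × 10⁻³ = 322 kN (longitudinal, 2 welds).
R_nwt = 0.6 × 550 × 4.242 × 70 × 10⁻³ = 97.99 kN (transverse, base value).
(i) R_nwl + R_nwt = 420 kN; (ii) 0.85 R_nwl + 1.5 R_nwt = 420.7 kN.
R_n = max = 420.7 kN [governs: (ii)]; R_n/Ω = 210.3 kN.

R_n/Ω ≈ 210 kN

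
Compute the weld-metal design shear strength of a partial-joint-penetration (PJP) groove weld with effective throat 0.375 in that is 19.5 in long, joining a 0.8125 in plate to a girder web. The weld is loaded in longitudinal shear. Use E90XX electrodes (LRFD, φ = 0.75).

E90XX → F_EXX = 90 ksi.
Effective throat (given) t_e = 0.375 in.
A_we = 0.375 × 19.5 = 7.312 in².
F_nw = 0.6 F_EXX = 54 ksi.
φR_n = 0.75 × 54 × 7.312 = 296.2 kips.

φR_n ≈ 296 kips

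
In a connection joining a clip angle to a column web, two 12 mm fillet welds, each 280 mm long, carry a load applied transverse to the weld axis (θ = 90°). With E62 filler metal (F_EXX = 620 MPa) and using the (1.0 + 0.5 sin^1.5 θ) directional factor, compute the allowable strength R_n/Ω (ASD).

t_e = 0.707 × 12 = 8.484 mm; A_we = 8.484 × 560 = 4751 mm².
Directional factor: 1.0 + 0.5 sin^1.5(90°) = 1.5.
F_nw = 0.6 × 620 × 1.5 = 558 MPa.
R_n/Ω = (558 × 4751) / 2.0 × 10⁻³ = 1326 kN.

R_n/Ω ≈ 1330 kN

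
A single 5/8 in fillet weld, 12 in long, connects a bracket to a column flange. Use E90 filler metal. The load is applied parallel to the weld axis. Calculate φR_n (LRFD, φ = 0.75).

φR_n ≈ 215 kip

E90XX → F_EXX = 90 ksi.
Effective throat t_e = 0.707 × 0.625 = 0.4419 in.
Total length L = 12 in; A_we = 0.4419 × 12 = 5.302 in².
F_nw = 0.6 F_EXX = 0.6 × 90 = 54 ksi.
φR_n = 0.75 × 54 × 5.302 = 214.8 kip.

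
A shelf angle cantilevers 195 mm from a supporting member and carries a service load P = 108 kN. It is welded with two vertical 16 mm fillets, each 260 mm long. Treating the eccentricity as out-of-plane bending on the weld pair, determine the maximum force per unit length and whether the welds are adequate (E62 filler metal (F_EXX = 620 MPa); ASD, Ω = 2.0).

L_w = 2 × 260 = 520 mm; section modulus (unit throat) S = 2 × L²/6 = 22530 mm².
Direct shear f_v = P/L_w = 108×10³/520 = 207.7 N/mm.
Moment M = P × e = 108×10³ × 195 = 21060000 N·mm; bending f_b = M/S = 934.6 N/mm.
f_max = √(f_v² + f_b²) = √(207.7² + 934.6²) = 957.4 N/mm.
r_n/Ω = (1/2.0) × 0.6 × 620 × (0.707 × 16) = 2104 N/mm → adequate.

f_max ≈ 957 N/mm; adequate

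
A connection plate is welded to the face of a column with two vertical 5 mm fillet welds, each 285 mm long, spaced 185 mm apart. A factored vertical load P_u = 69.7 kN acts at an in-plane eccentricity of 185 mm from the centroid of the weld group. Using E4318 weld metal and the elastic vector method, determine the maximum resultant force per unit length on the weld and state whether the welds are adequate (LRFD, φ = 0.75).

f_max ≈ 334 N/mm; adequate

E43XX → F_EXX = 430 MPa.
Total weld length L_w = 570 mm. Treat welds as unit-width lines.
Polar moment about centroid: J = 2[d³/12 + d(b/2)²] = 2[285³/12 + 285×92.5²] = 8735000 mm³.
Direct shear f_v = P/L_w = 69.7×10³ / 570 = 122.3 N/mm (vertical).
Torsion M = P·e = 69.7×10³ × 185 = 12894000 N·mm.
Critical point at (x, y) = (92.5, 142.5) from centroid. f_tx = M·y/J = 210.4 N/mm; f_ty = M·x/J = 136.5 N/mm.
Resultant f_max = √[f_tx² + (f_v + f_ty)²] = √[210.4² + (122.3 + 136.5)²] = 333.5 N/mm.
Capacity per unit length: φr_n = 0.75 × 0.6 × 430 × (0.707 × 5) = 684 N/mm.
333.5 ≤ 684 → adequate.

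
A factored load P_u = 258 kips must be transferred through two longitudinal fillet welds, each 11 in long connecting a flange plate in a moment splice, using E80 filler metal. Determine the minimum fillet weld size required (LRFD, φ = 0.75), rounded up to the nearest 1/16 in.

E80XX → F_EXX = 80 ksi.
Total weld length L = 22 in.
Required throat t_e = P_u / (φ × 0.6 F_EXX × L) = 258 / (0.75 × 0.6 × 80 × 22) = 0.3258 in.
Required leg w = t_e / 0.707 = 0.4608 in → use 1/2 in.

w = 1/2 in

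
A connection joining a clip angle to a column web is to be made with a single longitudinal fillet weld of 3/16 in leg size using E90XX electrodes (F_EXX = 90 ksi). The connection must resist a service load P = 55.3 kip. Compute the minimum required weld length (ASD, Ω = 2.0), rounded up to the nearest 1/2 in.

L = 15.5 in

Throat t_e = 0.707 × 0.1875 = 0.1326 in.
r_n/Ω = (0.6 × 90 × 0.1326) / 2.0 = 3.579 kip/in.
L_req = P / (r_n/Ω) = 55.3 / 3.579 = 15.45 in total.
Round up → use L = 15.5 in.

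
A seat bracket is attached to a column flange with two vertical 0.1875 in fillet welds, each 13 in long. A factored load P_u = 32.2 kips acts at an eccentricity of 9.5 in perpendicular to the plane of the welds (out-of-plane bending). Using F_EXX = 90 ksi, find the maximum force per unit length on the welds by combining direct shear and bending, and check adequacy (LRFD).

L_w = 2 × 13 = 26 in; section modulus (unit throat) S = 2 × L²/6 = 56.33 in².
Direct shear f_v = P/L_w = 32.2/26 = 1.238 kip/in.
Moment M = P × e = 32.2 × 9.5 = 305.9 kip·in; bending f_b = M/S = 5.43 kip/in.
f_max = √(f_v² + f_b²) = √(1.238² + 5.43²) = 5.57 kip/in.
φr_n = 0.75 × 0.6 × 90 × (0.707 × 0.1875) = 5.369 kip/in → NOT adequate.

f_max ≈ 5.57 kip/in; NOT adequate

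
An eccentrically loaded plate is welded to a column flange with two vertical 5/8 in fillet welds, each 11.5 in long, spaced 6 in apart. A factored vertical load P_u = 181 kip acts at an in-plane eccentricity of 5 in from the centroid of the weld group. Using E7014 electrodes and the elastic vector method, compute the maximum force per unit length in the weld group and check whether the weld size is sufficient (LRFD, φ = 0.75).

E70XX → F_EXX = 70 ksi.
Total weld length L_w = 23 in. Treat welds as unit-width lines.
Polar moment about centroid: J = 2[d³/12 + d(b/2)²] = 2[11.5³/12 + 11.5×3²] = 460.5 in³.
Direct shear f_v = P/L_w = 181 / 23 = 7.87 kip/in (vertical).
Torsion M = P·e = 181 × 5 = 905 kip·in.
Critical point at (x, y) = (3, 5.75) from centroid. f_tx = M·y/J = 11.3 kip/in; f_ty = M·x/J = 5.896 kip/in.
Resultant f_max = √[f_tx² + (f_v + f_ty)²] = √[11.3² + (7.87 + 5.896)²] = 17.81 kip/in.
Capacity per unit length: φr_n = 0.75 × 0.6 × 70 × (0.707 × 0.625) = 13.92 kip/in.
17.81 > 13.92 → NOT adequate.

f_max ≈ 17.8 kip/in; NOT adequate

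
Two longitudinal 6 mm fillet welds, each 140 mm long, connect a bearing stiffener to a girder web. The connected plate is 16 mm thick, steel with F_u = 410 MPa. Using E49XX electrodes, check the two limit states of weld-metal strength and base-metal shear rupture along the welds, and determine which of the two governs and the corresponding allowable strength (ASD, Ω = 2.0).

R_n/Ω ≈ 175 kN (weld metal governs)

E49XX → F_EXX = 490 MPa.
t_e = 0.707 × 6 = 4.242 mm; L = 280 mm.
Weld metal: R_n/Ω = (1/2.0) × 0.6 × 490 × 4.242 × 280 × 10⁻³ = 174.6 kN.
Base metal (shear rupture): R_n/Ω = (1/2.0) × 0.6 × 410 × 16 × 280 × 10⁻³ = 551 kN.
Governing: weld metal.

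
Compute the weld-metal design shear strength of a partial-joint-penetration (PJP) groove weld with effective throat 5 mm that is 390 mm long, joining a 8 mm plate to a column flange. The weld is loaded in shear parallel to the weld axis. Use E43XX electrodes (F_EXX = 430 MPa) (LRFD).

φR_n ≈ 377 kN

Effective throat (given) t_e = 5 mm.
A_we = 5 × 390 = 1950 mm².
F_nw = 0.6 F_EXX = 258 MPa.
φR_n = 0.75 × 258 × 1950 × 10⁻³ = 377.3 kN.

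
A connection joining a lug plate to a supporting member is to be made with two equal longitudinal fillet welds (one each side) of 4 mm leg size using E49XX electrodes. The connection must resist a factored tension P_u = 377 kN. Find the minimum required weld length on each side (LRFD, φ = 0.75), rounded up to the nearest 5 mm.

L = 305 mm on each side

E49XX → F_EXX = 490 MPa.
Throat t_e = 0.707 × 4 = 2.828 mm.
φr_n = 0.75 × 0.6 × 490 × 2.828 × 10⁻³ = 0.6236 kN/mm.
L_req = P_u / φr_n = 377 / 0.6236 = 604.6 mm total.
Per side: 604.6 / 2 = 302.3 mm.
Round up → use L = 305 mm on each side.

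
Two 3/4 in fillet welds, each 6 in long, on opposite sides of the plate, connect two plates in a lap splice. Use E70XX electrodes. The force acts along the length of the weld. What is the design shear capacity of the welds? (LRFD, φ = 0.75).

φR_n ≈ 200 kips

E70XX → F_EXX = 70 ksi.
Effective throat t_e = 0.707 × 0.75 = 0.5302 in.
Total length L = 12 in; A_we = 0.5302 × 12 = 6.363 in².
F_nw = 0.6 F_EXX = 0.6 × 70 = 42 ksi.
φR_n = 0.75 × 42 × 6.363 = 200.4 kips.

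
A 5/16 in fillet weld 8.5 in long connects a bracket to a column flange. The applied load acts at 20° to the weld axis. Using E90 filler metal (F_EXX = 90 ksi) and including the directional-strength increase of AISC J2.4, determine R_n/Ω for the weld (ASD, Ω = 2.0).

t_e = 0.707 × 0.3125 = 0.2209 in; A_we = 0.2209 × 8.5 = 1.878 in².
Directional factor: 1.0 + 0.5 sin^1.5(20°) = 1.1.
F_nw = 0.6 × 90 × 1.1 = 59.4 ksi.
R_n/Ω = (59.4 × 1.878) / 2.0 = 55.78 kip.

R_n/Ω ≈ 55.8 kip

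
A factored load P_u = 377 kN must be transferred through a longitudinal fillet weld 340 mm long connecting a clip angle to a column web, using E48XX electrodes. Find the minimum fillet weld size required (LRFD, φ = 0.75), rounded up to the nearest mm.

w = 8 mm

E48XX → F_EXX = 480 MPa.
Total weld length L = 340 mm.
Required throat t_e = P_u / (φ × 0.6 F_EXX × L) = 377 / (0.75 × 0.6 × 480 × 340 × 10⁻³) = 5.133 mm.
Required leg w = t_e / 0.707 = 7.261 mm → use 8 mm.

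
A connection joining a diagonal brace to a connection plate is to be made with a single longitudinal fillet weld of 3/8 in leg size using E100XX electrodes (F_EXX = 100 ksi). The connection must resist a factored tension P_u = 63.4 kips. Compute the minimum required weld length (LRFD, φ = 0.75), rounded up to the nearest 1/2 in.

Throat t_e = 0.707 × 0.375 = 0.2651 in.
φr_n = 0.75 × 0.6 × 100 × 0.2651 = 11.93 kips/in.
L_req = P_u / φr_n = 63.4 / 11.93 = 5.314 in total.
Round up → use L = 5.5 in.

L = 5.5 in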